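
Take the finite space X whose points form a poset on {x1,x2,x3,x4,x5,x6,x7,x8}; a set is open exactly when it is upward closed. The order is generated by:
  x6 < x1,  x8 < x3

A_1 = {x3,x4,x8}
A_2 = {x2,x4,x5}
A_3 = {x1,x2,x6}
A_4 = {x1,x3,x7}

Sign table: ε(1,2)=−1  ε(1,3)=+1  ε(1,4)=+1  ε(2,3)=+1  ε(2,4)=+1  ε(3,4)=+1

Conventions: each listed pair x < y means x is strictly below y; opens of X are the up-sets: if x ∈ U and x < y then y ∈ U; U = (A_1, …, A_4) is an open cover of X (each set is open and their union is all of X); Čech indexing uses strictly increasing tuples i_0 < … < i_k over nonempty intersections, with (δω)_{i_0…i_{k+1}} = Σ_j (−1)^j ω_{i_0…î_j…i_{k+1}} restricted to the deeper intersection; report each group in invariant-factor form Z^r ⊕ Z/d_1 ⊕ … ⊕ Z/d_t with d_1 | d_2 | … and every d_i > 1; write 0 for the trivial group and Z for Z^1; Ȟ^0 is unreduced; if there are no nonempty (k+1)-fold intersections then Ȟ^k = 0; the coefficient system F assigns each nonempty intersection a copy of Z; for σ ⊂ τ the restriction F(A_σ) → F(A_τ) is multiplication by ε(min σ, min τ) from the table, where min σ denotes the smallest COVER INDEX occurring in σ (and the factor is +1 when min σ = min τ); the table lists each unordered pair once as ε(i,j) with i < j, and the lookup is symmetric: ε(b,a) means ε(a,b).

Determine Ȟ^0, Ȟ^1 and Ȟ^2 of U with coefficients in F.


Ȟ^0 = 0; Ȟ^1 = Z/2; Ȟ^2 = 0

nonempty overlaps:
  A12={x4} A14={x3} A23={x2} A34={x1}
C dims 4,4; δ0: rk 4, SNF 1^3·2
degree 0: 4−4−0 = 0 → Ȟ^0 ≅ 0
degree 1: 4−0−4 = 0 plus torsion [2] → Ȟ^1 ≅ Z/2
degree 2: 0−0−0 = 0 → Ȟ^2 ≅ 0


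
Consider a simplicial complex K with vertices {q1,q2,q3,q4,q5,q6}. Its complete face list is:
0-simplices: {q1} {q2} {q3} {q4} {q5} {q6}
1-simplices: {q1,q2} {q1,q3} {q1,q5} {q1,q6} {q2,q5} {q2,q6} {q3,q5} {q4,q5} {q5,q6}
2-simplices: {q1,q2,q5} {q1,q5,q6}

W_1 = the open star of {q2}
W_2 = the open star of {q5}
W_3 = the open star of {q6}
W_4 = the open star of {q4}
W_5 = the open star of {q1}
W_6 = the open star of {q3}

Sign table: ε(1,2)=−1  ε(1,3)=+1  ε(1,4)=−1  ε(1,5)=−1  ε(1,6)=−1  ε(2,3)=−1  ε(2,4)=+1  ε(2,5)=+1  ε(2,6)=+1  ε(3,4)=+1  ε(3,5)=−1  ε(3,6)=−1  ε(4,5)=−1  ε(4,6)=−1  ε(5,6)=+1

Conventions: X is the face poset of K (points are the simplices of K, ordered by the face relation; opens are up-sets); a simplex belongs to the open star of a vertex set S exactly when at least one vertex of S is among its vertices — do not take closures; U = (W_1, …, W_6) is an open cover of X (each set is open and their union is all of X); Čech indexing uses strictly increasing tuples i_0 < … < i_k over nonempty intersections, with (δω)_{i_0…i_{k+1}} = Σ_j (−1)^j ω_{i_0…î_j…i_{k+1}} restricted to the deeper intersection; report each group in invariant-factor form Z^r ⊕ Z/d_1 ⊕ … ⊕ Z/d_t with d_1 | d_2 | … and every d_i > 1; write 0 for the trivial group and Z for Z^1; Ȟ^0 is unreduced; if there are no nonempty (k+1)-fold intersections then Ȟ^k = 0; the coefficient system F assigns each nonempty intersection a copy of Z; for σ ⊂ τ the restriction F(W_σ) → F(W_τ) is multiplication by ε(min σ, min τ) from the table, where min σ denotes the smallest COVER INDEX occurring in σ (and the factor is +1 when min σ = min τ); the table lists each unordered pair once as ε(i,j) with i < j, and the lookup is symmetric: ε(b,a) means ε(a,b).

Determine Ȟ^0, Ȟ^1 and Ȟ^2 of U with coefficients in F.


Ȟ^0 ≅ Z; Ȟ^1 ≅ Z^2; Ȟ^2 ≅ 0

intersection data:
  W1={{q2},{q1,q2},{q2,q5},{q2,q6},{q1,q2,q5}} W2={{q5},{q1,q5},{q2,q5},{q3,q5},{q4,q5},{q5,q6},{q1,q2,q5},{q1,q5,q6}} W3={{q6},{q1,q6},{q2,q6},{q5,q6},{q1,q5,q6}} W4={{q4},{q4,q5}} W5={{q1},{q1,q2},{q1,q3},{q1,q5},{q1,q6},{q1,q2,q5},{q1,q5,q6}} W6={{q3},{q1,q3},{q3,q5}}
  W12={{q2,q5},{q1,q2,q5}} W13={{q2,q6}} W15={{q1,q2},{q1,q2,q5}} W23={{q5,q6},{q1,q5,q6}} W24={{q4,q5}} W25={{q1,q5},{q1,q2,q5},{q1,q5,q6}} W26={{q3,q5}} W35={{q1,q6},{q1,q5,q6}} W56={{q1,q3}}
  W125={{q1,q2,q5}} W235={{q1,q5,q6}}
C dims 6,9,2; δ0: rk 5, SNF 1^5; δ1: rk 2, SNF 1^2
Ȟ^0 = (6 − 5) − 0 = 1, so Ȟ^0 ≅ Z
Ȟ^1 = (9 − 2) − 5 = 2, so Ȟ^1 ≅ Z^2
Ȟ^2 = (2 − 0) − 2 = 0, so Ȟ^2 ≅ 0


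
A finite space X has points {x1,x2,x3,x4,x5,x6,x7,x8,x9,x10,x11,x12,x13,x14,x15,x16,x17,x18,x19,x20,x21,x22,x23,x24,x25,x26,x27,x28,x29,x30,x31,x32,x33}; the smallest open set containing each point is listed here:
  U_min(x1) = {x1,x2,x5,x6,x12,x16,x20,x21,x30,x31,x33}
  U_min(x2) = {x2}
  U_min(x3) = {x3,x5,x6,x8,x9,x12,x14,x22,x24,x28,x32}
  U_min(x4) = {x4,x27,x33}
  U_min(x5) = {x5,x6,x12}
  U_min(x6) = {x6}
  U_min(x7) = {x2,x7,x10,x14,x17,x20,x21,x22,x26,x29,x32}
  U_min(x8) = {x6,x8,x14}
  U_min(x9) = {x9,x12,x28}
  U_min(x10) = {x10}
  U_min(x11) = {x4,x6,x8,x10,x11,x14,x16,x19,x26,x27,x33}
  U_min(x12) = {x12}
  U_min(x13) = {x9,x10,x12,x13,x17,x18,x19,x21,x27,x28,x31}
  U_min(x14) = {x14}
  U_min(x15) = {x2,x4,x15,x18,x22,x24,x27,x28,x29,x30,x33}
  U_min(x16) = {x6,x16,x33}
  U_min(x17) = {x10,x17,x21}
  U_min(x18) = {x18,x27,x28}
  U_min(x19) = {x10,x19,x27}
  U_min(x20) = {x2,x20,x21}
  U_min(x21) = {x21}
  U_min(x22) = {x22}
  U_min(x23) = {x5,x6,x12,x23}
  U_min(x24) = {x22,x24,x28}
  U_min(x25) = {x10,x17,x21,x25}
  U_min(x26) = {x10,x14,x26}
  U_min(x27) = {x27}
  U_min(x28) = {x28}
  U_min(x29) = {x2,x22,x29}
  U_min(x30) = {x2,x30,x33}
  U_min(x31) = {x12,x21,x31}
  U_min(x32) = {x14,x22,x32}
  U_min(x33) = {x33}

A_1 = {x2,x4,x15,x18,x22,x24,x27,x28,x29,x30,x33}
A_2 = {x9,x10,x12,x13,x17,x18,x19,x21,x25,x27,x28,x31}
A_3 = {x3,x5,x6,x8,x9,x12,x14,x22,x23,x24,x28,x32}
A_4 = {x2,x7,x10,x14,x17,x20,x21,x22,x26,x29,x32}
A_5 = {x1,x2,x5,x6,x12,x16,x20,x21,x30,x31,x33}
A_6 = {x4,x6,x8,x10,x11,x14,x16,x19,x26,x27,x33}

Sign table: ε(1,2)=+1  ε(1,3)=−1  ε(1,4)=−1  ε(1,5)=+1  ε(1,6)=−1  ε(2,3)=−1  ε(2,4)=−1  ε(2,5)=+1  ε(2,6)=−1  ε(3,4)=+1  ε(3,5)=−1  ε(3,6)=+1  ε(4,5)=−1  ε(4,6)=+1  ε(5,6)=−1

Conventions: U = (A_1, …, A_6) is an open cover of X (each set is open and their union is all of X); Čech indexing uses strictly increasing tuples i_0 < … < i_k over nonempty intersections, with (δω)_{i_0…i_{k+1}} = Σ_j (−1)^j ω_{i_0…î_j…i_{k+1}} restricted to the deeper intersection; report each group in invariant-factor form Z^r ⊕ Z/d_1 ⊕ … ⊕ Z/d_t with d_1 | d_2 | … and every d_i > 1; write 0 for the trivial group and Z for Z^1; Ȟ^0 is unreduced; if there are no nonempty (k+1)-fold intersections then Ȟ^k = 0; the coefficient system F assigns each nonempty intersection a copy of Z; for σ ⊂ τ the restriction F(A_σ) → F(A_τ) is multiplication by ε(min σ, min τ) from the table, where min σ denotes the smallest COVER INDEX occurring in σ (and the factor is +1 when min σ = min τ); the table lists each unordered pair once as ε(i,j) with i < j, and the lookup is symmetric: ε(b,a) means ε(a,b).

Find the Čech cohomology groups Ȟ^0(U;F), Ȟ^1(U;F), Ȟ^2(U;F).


Ȟ^0 = Z, Ȟ^1 = 0, Ȟ^2 = Z/2

cover nerve:
  A12={x18,x27,x28} A13={x22,x24,x28} A14={x2,x22,x29} A15={x2,x30,x33} A16={x4,x27,x33} A23={x9,x12,x28} A24={x10,x17,x21} A25={x12,x21,x31} A26={x10,x19,x27} A34={x14,x22,x32} A35={x5,x6,x12} A36={x6,x8,x14} A45={x2,x20,x21} A46={x10,x14,x26} A56={x6,x16,x33}
  A123={x28} A126={x27} A134={x22} A145={x2} A156={x33} A235={x12} A245={x21} A246={x10} A346={x14} A356={x6}
C dims 6,15,10; δ0: rk 5, SNF 1^5; δ1: rk 10, SNF 1^9·2
Ȟ^0: (6−5)−0=1 ⇒ Z
Ȟ^1: (15−10)−5=0 ⇒ 0
Ȟ^2: (10−0)−10=0 plus torsion [2] ⇒ Z/2


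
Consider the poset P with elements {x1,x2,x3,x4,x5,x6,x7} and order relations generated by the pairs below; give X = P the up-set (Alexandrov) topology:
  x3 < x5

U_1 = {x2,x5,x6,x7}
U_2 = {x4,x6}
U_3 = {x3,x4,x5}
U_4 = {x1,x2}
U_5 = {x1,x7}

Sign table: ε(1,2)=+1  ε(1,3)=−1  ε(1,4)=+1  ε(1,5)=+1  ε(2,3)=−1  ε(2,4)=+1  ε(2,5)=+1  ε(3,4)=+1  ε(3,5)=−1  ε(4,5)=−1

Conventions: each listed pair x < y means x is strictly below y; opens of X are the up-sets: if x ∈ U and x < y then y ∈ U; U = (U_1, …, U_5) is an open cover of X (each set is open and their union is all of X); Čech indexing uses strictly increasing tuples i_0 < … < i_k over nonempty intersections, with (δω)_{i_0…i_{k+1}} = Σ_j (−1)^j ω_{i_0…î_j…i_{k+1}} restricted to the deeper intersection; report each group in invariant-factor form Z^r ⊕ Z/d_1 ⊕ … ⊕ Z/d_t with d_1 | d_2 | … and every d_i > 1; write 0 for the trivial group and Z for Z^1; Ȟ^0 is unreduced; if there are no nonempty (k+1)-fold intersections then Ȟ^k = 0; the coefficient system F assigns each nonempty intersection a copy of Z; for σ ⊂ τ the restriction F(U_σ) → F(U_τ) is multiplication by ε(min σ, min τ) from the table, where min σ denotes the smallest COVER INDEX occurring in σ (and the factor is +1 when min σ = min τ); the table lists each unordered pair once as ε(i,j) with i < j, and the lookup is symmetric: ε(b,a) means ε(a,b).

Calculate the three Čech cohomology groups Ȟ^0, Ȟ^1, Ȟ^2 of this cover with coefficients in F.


nonempty intersections:
  U12={x6} U13={x5} U14={x2} U15={x7} U23={x4} U45={x1}
C dims 5,6; δ0: rk 5, SNF 1^4·2
Ȟ^0: (5−5)−0=0 ⇒ 0
Ȟ^1: (6−0)−5=1 plus torsion [2] ⇒ Z ⊕ Z/2
Ȟ^2: (0−0)−0=0 ⇒ 0

Ȟ^0(U;F) ≅ 0, Ȟ^1(U;F) ≅ Z ⊕ Z/2, Ȟ^2(U;F) ≅ 0


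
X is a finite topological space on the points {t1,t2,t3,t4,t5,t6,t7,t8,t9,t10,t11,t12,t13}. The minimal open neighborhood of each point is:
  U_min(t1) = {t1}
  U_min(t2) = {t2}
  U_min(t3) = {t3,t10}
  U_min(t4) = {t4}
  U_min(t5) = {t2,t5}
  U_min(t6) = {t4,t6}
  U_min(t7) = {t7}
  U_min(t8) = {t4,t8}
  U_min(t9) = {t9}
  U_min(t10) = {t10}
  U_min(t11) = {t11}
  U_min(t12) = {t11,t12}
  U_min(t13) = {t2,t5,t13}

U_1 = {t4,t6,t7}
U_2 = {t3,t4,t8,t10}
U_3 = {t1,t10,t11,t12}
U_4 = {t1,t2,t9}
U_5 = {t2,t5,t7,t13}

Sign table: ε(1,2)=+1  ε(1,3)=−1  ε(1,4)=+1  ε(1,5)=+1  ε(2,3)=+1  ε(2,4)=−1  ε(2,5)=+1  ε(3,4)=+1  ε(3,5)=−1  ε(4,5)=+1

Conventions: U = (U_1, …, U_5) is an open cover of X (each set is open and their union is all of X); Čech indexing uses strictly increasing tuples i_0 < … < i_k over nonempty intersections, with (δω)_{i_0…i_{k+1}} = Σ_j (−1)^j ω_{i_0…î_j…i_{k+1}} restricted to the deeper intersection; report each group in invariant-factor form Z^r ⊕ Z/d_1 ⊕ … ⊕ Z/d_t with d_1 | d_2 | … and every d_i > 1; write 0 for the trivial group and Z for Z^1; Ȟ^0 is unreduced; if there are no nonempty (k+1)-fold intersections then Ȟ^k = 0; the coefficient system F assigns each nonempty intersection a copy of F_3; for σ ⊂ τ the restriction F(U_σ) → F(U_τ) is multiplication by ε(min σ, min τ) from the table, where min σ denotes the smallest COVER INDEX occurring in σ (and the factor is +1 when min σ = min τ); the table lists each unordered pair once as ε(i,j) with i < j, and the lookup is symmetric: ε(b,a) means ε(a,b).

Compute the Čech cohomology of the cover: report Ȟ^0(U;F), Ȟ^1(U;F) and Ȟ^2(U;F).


nerve of the cover:
  U12={t4} U15={t7} U23={t10} U34={t1} U45={t2}
C dims 5,5; δ0: rk_F3 4
Ȟ^0 = (5 − 4) − 0 = 1, so Ȟ^0 ≅ Z/3
Ȟ^1 = (5 − 0) − 4 = 1, so Ȟ^1 ≅ Z/3
Ȟ^2 = (0 − 0) − 0 = 0, so Ȟ^2 ≅ 0

Ȟ^0(U;F) ≅ Z/3, Ȟ^1(U;F) ≅ Z/3, Ȟ^2(U;F) ≅ 0


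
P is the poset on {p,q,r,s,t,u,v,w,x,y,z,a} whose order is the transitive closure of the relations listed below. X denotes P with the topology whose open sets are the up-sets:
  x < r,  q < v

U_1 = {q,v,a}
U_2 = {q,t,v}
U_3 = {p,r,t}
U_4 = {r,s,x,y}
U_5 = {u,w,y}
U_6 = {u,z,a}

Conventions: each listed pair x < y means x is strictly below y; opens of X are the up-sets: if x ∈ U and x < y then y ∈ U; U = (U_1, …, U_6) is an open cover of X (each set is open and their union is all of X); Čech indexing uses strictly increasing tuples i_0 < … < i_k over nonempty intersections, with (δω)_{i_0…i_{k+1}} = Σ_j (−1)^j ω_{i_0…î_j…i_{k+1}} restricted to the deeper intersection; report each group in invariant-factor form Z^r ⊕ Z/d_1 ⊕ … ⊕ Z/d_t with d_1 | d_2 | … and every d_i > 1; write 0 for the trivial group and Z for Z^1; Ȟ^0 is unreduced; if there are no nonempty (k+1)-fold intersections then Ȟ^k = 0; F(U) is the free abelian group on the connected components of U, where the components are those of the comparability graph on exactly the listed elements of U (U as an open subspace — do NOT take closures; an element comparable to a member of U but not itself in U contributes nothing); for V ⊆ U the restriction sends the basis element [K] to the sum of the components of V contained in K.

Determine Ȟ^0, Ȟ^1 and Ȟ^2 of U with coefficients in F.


intersection data:
  U12={q,v} U16={a} U23={t} U34={r} U45={y} U56={u}
components per intersection:
  U1: {q,v} {a}
  U2: {q,v} {t}
  U3: {p} {r} {t}
  U4: {r,x} {s} {y}
  U5: {u} {w} {y}
  U6: {u} {z} {a}
  U12: {q,v}
  U16: {a}
  U23: {t}
  U34: {r}
  U45: {y}
  U56: {u}
C dims 16,6; δ0: rk 6, SNF 1^6
Ȟ^0 = (16 − 6) − 0 = 10, so Ȟ^0 ≅ Z^10
Ȟ^1 = (6 − 0) − 6 = 0, so Ȟ^1 ≅ 0
Ȟ^2 = (0 − 0) − 0 = 0, so Ȟ^2 ≅ 0

Ȟ^0(U;F) ≅ Z^10, Ȟ^1(U;F) ≅ 0 and Ȟ^2(U;F) ≅ 0


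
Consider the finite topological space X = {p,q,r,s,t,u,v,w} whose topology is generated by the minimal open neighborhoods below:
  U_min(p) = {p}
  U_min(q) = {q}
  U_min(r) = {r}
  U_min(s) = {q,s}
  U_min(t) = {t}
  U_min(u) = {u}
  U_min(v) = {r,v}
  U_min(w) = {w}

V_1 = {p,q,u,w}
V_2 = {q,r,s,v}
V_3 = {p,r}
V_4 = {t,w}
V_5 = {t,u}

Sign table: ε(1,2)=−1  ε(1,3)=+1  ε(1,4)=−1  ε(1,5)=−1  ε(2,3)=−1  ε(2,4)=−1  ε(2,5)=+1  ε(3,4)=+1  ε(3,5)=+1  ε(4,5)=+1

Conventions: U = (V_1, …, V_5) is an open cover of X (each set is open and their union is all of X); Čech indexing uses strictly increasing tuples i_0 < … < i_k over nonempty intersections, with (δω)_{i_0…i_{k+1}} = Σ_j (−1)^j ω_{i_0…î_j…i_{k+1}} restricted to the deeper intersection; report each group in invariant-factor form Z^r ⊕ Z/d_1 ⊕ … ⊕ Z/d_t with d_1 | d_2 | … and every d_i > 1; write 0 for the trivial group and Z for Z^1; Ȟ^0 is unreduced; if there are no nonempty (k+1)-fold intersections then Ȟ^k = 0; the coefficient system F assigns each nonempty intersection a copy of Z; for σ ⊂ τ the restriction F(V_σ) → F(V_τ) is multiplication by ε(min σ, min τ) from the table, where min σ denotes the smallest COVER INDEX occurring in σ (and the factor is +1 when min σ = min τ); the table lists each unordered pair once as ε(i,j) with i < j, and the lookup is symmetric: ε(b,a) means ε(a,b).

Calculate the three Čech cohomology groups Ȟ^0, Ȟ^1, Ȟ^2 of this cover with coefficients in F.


Ȟ^0 ≅ Z,  Ȟ^1 ≅ Z^2,  Ȟ^2 ≅ 0

nonempty intersections:
  V12={q} V13={p} V14={w} V15={u} V23={r} V45={t}
C dims 5,6; δ0: rk 4, SNF 1^4
Ȟ^0: (5−4)−0=1 ⇒ Z
Ȟ^1: (6−0)−4=2 ⇒ Z^2
Ȟ^2: (0−0)−0=0 ⇒ 0


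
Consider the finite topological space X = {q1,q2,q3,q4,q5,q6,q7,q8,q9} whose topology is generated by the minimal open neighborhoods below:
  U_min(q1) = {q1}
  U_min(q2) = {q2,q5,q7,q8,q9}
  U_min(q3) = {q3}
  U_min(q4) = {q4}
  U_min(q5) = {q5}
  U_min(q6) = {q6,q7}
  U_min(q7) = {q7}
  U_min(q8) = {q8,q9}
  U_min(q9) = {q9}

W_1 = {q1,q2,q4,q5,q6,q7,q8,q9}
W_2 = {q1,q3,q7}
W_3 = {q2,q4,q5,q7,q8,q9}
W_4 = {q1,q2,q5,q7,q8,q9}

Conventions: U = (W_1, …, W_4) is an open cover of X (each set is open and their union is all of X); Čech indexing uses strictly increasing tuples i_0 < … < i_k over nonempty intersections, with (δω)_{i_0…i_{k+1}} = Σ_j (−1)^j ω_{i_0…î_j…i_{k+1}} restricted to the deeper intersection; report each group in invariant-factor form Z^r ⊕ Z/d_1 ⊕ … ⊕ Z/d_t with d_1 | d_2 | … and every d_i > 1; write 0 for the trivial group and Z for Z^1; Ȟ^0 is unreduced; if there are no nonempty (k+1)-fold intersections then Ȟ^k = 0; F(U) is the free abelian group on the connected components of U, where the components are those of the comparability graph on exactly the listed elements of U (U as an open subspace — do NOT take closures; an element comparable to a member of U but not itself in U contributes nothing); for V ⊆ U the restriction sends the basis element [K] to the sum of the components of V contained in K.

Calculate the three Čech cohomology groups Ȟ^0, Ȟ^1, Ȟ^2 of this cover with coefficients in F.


intersection data:
  W12={q1,q7} W13={q2,q4,q5,q7,q8,q9} W14={q1,q2,q5,q7,q8,q9} W23={q7} W24={q1,q7} W34={q2,q5,q7,q8,q9}
  W123={q7} W124={q1,q7} W134={q2,q5,q7,q8,q9} W234={q7}
  W1234={q7}
components per intersection:
  W1: {q1} {q2,q5,q6,q7,q8,q9} {q4}
  W2: {q1} {q3} {q7}
  W3: {q2,q5,q7,q8,q9} {q4}
  W4: {q1} {q2,q5,q7,q8,q9}
  W12: {q1} {q7}
  W13: {q2,q5,q7,q8,q9} {q4}
  W14: {q1} {q2,q5,q7,q8,q9}
  W23: {q7}
  W24: {q1} {q7}
  W34: {q2,q5,q7,q8,q9}
  W123: {q7}
  W124: {q1} {q7}
  W134: {q2,q5,q7,q8,q9}
  W234: {q7}
  W1234: {q7}
C dims 10,10,5,1; δ0: rk 6, SNF 1^6; δ1: rk 4, SNF 1^4; δ2: rk 1, SNF 1^1
Ȟ^0 = (10 − 6) − 0 = 4, so Ȟ^0 ≅ Z^4
Ȟ^1 = (10 − 4) − 6 = 0, so Ȟ^1 ≅ 0
Ȟ^2 = (5 − 1) − 4 = 0, so Ȟ^2 ≅ 0

Ȟ^0 ≅ Z^4, Ȟ^1 ≅ 0 and Ȟ^2 ≅ 0


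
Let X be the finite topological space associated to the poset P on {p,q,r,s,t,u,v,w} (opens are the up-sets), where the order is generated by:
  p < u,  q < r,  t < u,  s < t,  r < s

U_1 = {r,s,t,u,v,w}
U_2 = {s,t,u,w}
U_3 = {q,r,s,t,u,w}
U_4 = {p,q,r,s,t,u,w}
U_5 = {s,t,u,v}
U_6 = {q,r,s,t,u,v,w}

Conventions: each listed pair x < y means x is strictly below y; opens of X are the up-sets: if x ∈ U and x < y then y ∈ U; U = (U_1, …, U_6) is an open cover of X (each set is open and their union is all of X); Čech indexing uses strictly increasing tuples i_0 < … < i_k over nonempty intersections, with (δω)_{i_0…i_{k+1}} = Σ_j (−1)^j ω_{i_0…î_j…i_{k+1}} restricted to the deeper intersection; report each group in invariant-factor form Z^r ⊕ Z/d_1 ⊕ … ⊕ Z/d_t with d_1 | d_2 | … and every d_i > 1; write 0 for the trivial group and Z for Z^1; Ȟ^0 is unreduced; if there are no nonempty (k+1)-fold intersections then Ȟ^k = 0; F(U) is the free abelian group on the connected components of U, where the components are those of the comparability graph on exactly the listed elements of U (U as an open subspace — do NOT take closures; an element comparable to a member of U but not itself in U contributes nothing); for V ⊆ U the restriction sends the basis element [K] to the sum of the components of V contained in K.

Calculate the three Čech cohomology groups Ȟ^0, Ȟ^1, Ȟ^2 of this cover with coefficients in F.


nerve of the cover:
  U12={s,t,u,w} U13={r,s,t,u,w} U14={r,s,t,u,w} U15={s,t,u,v} U16={r,s,t,u,v,w} U23={s,t,u,w} U24={s,t,u,w} U25={s,t,u} U26={s,t,u,w} U34={q,r,s,t,u,w} U35={s,t,u} U36={q,r,s,t,u,w} U45={s,t,u} U46={q,r,s,t,u,w} U56={s,t,u,v}
  U123={s,t,u,w} U124={s,t,u,w} U125={s,t,u} U126={s,t,u,w} U134={r,s,t,u,w} U135={s,t,u} U136={r,s,t,u,w} U145={s,t,u} U146={r,s,t,u,w} U156={s,t,u,v} U234={s,t,u,w} U235={s,t,u} U236={s,t,u,w} U245={s,t,u} U246={s,t,u,w} U256={s,t,u} U345={s,t,u} U346={q,r,s,t,u,w} U356={s,t,u} U456={s,t,u}
  U1234={s,t,u,w} U1235={s,t,u} U1236={s,t,u,w} U1245={s,t,u} U1246={s,t,u,w} U1256={s,t,u} U1345={s,t,u} U1346={r,s,t,u,w} U1356={s,t,u} U1456={s,t,u} U2345={s,t,u} U2346={s,t,u,w} U2356={s,t,u} U2456={s,t,u} U3456={s,t,u}
  U12345={s,t,u} U12346={s,t,u,w} U12356={s,t,u} U12456={s,t,u} U13456={s,t,u} U23456={s,t,u}
  U123456={s,t,u}
components per intersection:
  U1: {r,s,t,u} {v} {w}
  U2: {s,t,u} {w}
  U3: {q,r,s,t,u} {w}
  U4: {p,q,r,s,t,u} {w}
  U5: {s,t,u} {v}
  U6: {q,r,s,t,u} {v} {w}
  U12: {s,t,u} {w}
  U13: {r,s,t,u} {w}
  U14: {r,s,t,u} {w}
  U15: {s,t,u} {v}
  U16: {r,s,t,u} {v} {w}
  U23: {s,t,u} {w}
  U24: {s,t,u} {w}
  U25: {s,t,u}
  U26: {s,t,u} {w}
  U34: {q,r,s,t,u} {w}
  U35: {s,t,u}
  U36: {q,r,s,t,u} {w}
  U45: {s,t,u}
  U46: {q,r,s,t,u} {w}
  U56: {s,t,u} {v}
  U123: {s,t,u} {w}
  U124: {s,t,u} {w}
  U125: {s,t,u}
  U126: {s,t,u} {w}
  U134: {r,s,t,u} {w}
  U135: {s,t,u}
  U136: {r,s,t,u} {w}
  U145: {s,t,u}
  U146: {r,s,t,u} {w}
  U156: {s,t,u} {v}
  U234: {s,t,u} {w}
  U235: {s,t,u}
  U236: {s,t,u} {w}
  U245: {s,t,u}
  U246: {s,t,u} {w}
  U256: {s,t,u}
  U345: {s,t,u}
  U346: {q,r,s,t,u} {w}
  U356: {s,t,u}
  U456: {s,t,u}
  U1234: {s,t,u} {w}
  U1235: {s,t,u}
  U1236: {s,t,u} {w}
  U1245: {s,t,u}
  U1246: {s,t,u} {w}
  U1256: {s,t,u}
  U1345: {s,t,u}
  U1346: {r,s,t,u} {w}
  U1356: {s,t,u}
  U1456: {s,t,u}
  U2345: {s,t,u}
  U2346: {s,t,u} {w}
  U2356: {s,t,u}
  U2456: {s,t,u}
  U3456: {s,t,u}
  U12345: {s,t,u}
  U12346: {s,t,u} {w}
  U12356: {s,t,u}
  U12456: {s,t,u}
  U13456: {s,t,u}
  U23456: {s,t,u}
  U123456: {s,t,u}
C dims 14,28,31,20; δ0: rk 11, SNF 1^11; δ1: rk 17, SNF 1^17; δ2: rk 14, SNF 1^14
Ȟ^0 = (14 − 11) − 0 = 3, so Ȟ^0 ≅ Z^3
Ȟ^1 = (28 − 17) − 11 = 0, so Ȟ^1 ≅ 0
Ȟ^2 = (31 − 14) − 17 = 0, so Ȟ^2 ≅ 0

Ȟ^0 = Z^3; Ȟ^1 = 0; Ȟ^2 = 0


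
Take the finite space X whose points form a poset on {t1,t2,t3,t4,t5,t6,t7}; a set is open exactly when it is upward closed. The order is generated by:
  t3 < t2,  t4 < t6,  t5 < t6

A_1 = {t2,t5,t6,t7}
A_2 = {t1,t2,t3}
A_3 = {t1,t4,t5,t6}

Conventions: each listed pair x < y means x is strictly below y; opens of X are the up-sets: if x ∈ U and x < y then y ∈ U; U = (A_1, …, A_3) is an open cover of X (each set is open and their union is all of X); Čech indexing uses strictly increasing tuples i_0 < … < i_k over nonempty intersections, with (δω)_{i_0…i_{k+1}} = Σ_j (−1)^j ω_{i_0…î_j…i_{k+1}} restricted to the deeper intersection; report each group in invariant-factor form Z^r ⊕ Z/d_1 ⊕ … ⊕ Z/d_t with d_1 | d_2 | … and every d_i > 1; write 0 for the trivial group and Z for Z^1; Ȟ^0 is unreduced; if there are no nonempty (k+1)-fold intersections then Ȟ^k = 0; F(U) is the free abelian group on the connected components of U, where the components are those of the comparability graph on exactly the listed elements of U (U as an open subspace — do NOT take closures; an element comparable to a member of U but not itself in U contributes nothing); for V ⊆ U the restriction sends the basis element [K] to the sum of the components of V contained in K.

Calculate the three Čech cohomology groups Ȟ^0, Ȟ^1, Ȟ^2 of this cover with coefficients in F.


Ȟ^0(U;F) ≅ Z^4, Ȟ^1(U;F) ≅ 0, Ȟ^2(U;F) ≅ 0

cover nerve:
  A12={t2} A13={t5,t6} A23={t1}
components per intersection:
  A1: {t2} {t5,t6} {t7}
  A2: {t1} {t2,t3}
  A3: {t1} {t4,t5,t6}
  A12: {t2}
  A13: {t5,t6}
  A23: {t1}
C dims 7,3; δ0: rk 3, SNF 1^3
Ȟ^0: (7−3)−0=4 ⇒ Z^4
Ȟ^1: (3−0)−3=0 ⇒ 0
Ȟ^2: (0−0)−0=0 ⇒ 0


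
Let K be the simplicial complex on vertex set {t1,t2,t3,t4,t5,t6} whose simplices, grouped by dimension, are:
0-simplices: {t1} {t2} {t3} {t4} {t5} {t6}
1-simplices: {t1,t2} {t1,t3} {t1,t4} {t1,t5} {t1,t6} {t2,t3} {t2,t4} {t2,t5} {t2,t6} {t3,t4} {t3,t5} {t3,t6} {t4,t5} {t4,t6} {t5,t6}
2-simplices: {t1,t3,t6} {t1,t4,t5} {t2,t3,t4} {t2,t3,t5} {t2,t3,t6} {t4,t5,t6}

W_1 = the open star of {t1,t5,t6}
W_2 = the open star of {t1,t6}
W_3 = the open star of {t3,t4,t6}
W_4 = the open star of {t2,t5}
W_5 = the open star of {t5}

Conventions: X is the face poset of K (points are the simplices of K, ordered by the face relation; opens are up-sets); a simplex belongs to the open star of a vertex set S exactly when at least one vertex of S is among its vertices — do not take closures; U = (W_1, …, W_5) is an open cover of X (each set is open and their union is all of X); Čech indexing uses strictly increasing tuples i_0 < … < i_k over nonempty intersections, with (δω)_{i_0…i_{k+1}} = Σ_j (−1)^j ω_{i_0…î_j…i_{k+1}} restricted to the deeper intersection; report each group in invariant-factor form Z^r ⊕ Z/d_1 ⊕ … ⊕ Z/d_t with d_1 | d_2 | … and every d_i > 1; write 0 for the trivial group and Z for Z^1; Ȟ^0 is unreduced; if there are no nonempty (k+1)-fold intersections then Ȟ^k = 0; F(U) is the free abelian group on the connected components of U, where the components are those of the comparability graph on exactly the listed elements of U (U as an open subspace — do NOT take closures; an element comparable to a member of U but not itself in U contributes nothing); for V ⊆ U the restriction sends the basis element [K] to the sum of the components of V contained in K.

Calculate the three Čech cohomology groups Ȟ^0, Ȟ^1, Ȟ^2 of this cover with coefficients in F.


Ȟ^0(U;F) ≅ Z, Ȟ^1(U;F) ≅ Z^2 and Ȟ^2(U;F) ≅ 0

cover nerve:
  W1={{t1},{t5},{t6},{t1,t2},{t1,t3},{t1,t4},{t1,t5},{t1,t6},{t2,t5},{t2,t6},{t3,t5},{t3,t6},{t4,t5},{t4,t6},{t5,t6},{t1,t3,t6},{t1,t4,t5},{t2,t3,t5},{t2,t3,t6},{t4,t5,t6}} W2={{t1},{t6},{t1,t2},{t1,t3},{t1,t4},{t1,t5},{t1,t6},{t2,t6},{t3,t6},{t4,t6},{t5,t6},{t1,t3,t6},{t1,t4,t5},{t2,t3,t6},{t4,t5,t6}} W3={{t3},{t4},{t6},{t1,t3},{t1,t4},{t1,t6},{t2,t3},{t2,t4},{t2,t6},{t3,t4},{t3,t5},{t3,t6},{t4,t5},{t4,t6},{t5,t6},{t1,t3,t6},{t1,t4,t5},{t2,t3,t4},{t2,t3,t5},{t2,t3,t6},{t4,t5,t6}} W4={{t2},{t5},{t1,t2},{t1,t5},{t2,t3},{t2,t4},{t2,t5},{t2,t6},{t3,t5},{t4,t5},{t5,t6},{t1,t4,t5},{t2,t3,t4},{t2,t3,t5},{t2,t3,t6},{t4,t5,t6}} W5={{t5},{t1,t5},{t2,t5},{t3,t5},{t4,t5},{t5,t6},{t1,t4,t5},{t2,t3,t5},{t4,t5,t6}}
  W12={{t1},{t6},{t1,t2},{t1,t3},{t1,t4},{t1,t5},{t1,t6},{t2,t6},{t3,t6},{t4,t6},{t5,t6},{t1,t3,t6},{t1,t4,t5},{t2,t3,t6},{t4,t5,t6}} W13={{t6},{t1,t3},{t1,t4},{t1,t6},{t2,t6},{t3,t5},{t3,t6},{t4,t5},{t4,t6},{t5,t6},{t1,t3,t6},{t1,t4,t5},{t2,t3,t5},{t2,t3,t6},{t4,t5,t6}} W14={{t5},{t1,t2},{t1,t5},{t2,t5},{t2,t6},{t3,t5},{t4,t5},{t5,t6},{t1,t4,t5},{t2,t3,t5},{t2,t3,t6},{t4,t5,t6}} W15={{t5},{t1,t5},{t2,t5},{t3,t5},{t4,t5},{t5,t6},{t1,t4,t5},{t2,t3,t5},{t4,t5,t6}} W23={{t6},{t1,t3},{t1,t4},{t1,t6},{t2,t6},{t3,t6},{t4,t6},{t5,t6},{t1,t3,t6},{t1,t4,t5},{t2,t3,t6},{t4,t5,t6}} W24={{t1,t2},{t1,t5},{t2,t6},{t5,t6},{t1,t4,t5},{t2,t3,t6},{t4,t5,t6}} W25={{t1,t5},{t5,t6},{t1,t4,t5},{t4,t5,t6}} W34={{t2,t3},{t2,t4},{t2,t6},{t3,t5},{t4,t5},{t5,t6},{t1,t4,t5},{t2,t3,t4},{t2,t3,t5},{t2,t3,t6},{t4,t5,t6}} W35={{t3,t5},{t4,t5},{t5,t6},{t1,t4,t5},{t2,t3,t5},{t4,t5,t6}} W45={{t5},{t1,t5},{t2,t5},{t3,t5},{t4,t5},{t5,t6},{t1,t4,t5},{t2,t3,t5},{t4,t5,t6}}
  W123={{t6},{t1,t3},{t1,t4},{t1,t6},{t2,t6},{t3,t6},{t4,t6},{t5,t6},{t1,t3,t6},{t1,t4,t5},{t2,t3,t6},{t4,t5,t6}} W124={{t1,t2},{t1,t5},{t2,t6},{t5,t6},{t1,t4,t5},{t2,t3,t6},{t4,t5,t6}} W125={{t1,t5},{t5,t6},{t1,t4,t5},{t4,t5,t6}} W134={{t2,t6},{t3,t5},{t4,t5},{t5,t6},{t1,t4,t5},{t2,t3,t5},{t2,t3,t6},{t4,t5,t6}} W135={{t3,t5},{t4,t5},{t5,t6},{t1,t4,t5},{t2,t3,t5},{t4,t5,t6}} W145={{t5},{t1,t5},{t2,t5},{t3,t5},{t4,t5},{t5,t6},{t1,t4,t5},{t2,t3,t5},{t4,t5,t6}} W234={{t2,t6},{t5,t6},{t1,t4,t5},{t2,t3,t6},{t4,t5,t6}} W235={{t5,t6},{t1,t4,t5},{t4,t5,t6}} W245={{t1,t5},{t5,t6},{t1,t4,t5},{t4,t5,t6}} W345={{t3,t5},{t4,t5},{t5,t6},{t1,t4,t5},{t2,t3,t5},{t4,t5,t6}}
  W1234={{t2,t6},{t5,t6},{t1,t4,t5},{t2,t3,t6},{t4,t5,t6}} W1235={{t5,t6},{t1,t4,t5},{t4,t5,t6}} W1245={{t1,t5},{t5,t6},{t1,t4,t5},{t4,t5,t6}} W1345={{t3,t5},{t4,t5},{t5,t6},{t1,t4,t5},{t2,t3,t5},{t4,t5,t6}} W2345={{t5,t6},{t1,t4,t5},{t4,t5,t6}}
  W12345={{t5,t6},{t1,t4,t5},{t4,t5,t6}}
components per intersection:
  W1: {{t1},{t5},{t6},{t1,t2},{t1,t3},{t1,t4},{t1,t5},{t1,t6},{t2,t5},{t2,t6},{t3,t5},{t3,t6},{t4,t5},{t4,t6},{t5,t6},{t1,t3,t6},{t1,t4,t5},{t2,t3,t5},{t2,t3,t6},{t4,t5,t6}}
  W2: {{t1},{t6},{t1,t2},{t1,t3},{t1,t4},{t1,t5},{t1,t6},{t2,t6},{t3,t6},{t4,t6},{t5,t6},{t1,t3,t6},{t1,t4,t5},{t2,t3,t6},{t4,t5,t6}}
  W3: {{t3},{t4},{t6},{t1,t3},{t1,t4},{t1,t6},{t2,t3},{t2,t4},{t2,t6},{t3,t4},{t3,t5},{t3,t6},{t4,t5},{t4,t6},{t5,t6},{t1,t3,t6},{t1,t4,t5},{t2,t3,t4},{t2,t3,t5},{t2,t3,t6},{t4,t5,t6}}
  W4: {{t2},{t5},{t1,t2},{t1,t5},{t2,t3},{t2,t4},{t2,t5},{t2,t6},{t3,t5},{t4,t5},{t5,t6},{t1,t4,t5},{t2,t3,t4},{t2,t3,t5},{t2,t3,t6},{t4,t5,t6}}
  W5: {{t5},{t1,t5},{t2,t5},{t3,t5},{t4,t5},{t5,t6},{t1,t4,t5},{t2,t3,t5},{t4,t5,t6}}
  W12: {{t1},{t6},{t1,t2},{t1,t3},{t1,t4},{t1,t5},{t1,t6},{t2,t6},{t3,t6},{t4,t6},{t5,t6},{t1,t3,t6},{t1,t4,t5},{t2,t3,t6},{t4,t5,t6}}
  W13: {{t6},{t1,t3},{t1,t4},{t1,t6},{t2,t6},{t3,t6},{t4,t5},{t4,t6},{t5,t6},{t1,t3,t6},{t1,t4,t5},{t2,t3,t6},{t4,t5,t6}} {{t3,t5},{t2,t3,t5}}
  W14: {{t5},{t1,t5},{t2,t5},{t3,t5},{t4,t5},{t5,t6},{t1,t4,t5},{t2,t3,t5},{t4,t5,t6}} {{t1,t2}} {{t2,t6},{t2,t3,t6}}
  W15: {{t5},{t1,t5},{t2,t5},{t3,t5},{t4,t5},{t5,t6},{t1,t4,t5},{t2,t3,t5},{t4,t5,t6}}
  W23: {{t6},{t1,t3},{t1,t6},{t2,t6},{t3,t6},{t4,t6},{t5,t6},{t1,t3,t6},{t2,t3,t6},{t4,t5,t6}} {{t1,t4},{t1,t4,t5}}
  W24: {{t1,t2}} {{t1,t5},{t1,t4,t5}} {{t2,t6},{t2,t3,t6}} {{t5,t6},{t4,t5,t6}}
  W25: {{t1,t5},{t1,t4,t5}} {{t5,t6},{t4,t5,t6}}
  W34: {{t2,t3},{t2,t4},{t2,t6},{t3,t5},{t2,t3,t4},{t2,t3,t5},{t2,t3,t6}} {{t4,t5},{t5,t6},{t1,t4,t5},{t4,t5,t6}}
  W35: {{t3,t5},{t2,t3,t5}} {{t4,t5},{t5,t6},{t1,t4,t5},{t4,t5,t6}}
  W45: {{t5},{t1,t5},{t2,t5},{t3,t5},{t4,t5},{t5,t6},{t1,t4,t5},{t2,t3,t5},{t4,t5,t6}}
  W123: {{t6},{t1,t3},{t1,t6},{t2,t6},{t3,t6},{t4,t6},{t5,t6},{t1,t3,t6},{t2,t3,t6},{t4,t5,t6}} {{t1,t4},{t1,t4,t5}}
  W124: {{t1,t2}} {{t1,t5},{t1,t4,t5}} {{t2,t6},{t2,t3,t6}} {{t5,t6},{t4,t5,t6}}
  W125: {{t1,t5},{t1,t4,t5}} {{t5,t6},{t4,t5,t6}}
  W134: {{t2,t6},{t2,t3,t6}} {{t3,t5},{t2,t3,t5}} {{t4,t5},{t5,t6},{t1,t4,t5},{t4,t5,t6}}
  W135: {{t3,t5},{t2,t3,t5}} {{t4,t5},{t5,t6},{t1,t4,t5},{t4,t5,t6}}
  W145: {{t5},{t1,t5},{t2,t5},{t3,t5},{t4,t5},{t5,t6},{t1,t4,t5},{t2,t3,t5},{t4,t5,t6}}
  W234: {{t2,t6},{t2,t3,t6}} {{t5,t6},{t4,t5,t6}} {{t1,t4,t5}}
  W235: {{t5,t6},{t4,t5,t6}} {{t1,t4,t5}}
  W245: {{t1,t5},{t1,t4,t5}} {{t5,t6},{t4,t5,t6}}
  W345: {{t3,t5},{t2,t3,t5}} {{t4,t5},{t5,t6},{t1,t4,t5},{t4,t5,t6}}
  W1234: {{t2,t6},{t2,t3,t6}} {{t5,t6},{t4,t5,t6}} {{t1,t4,t5}}
  W1235: {{t5,t6},{t4,t5,t6}} {{t1,t4,t5}}
  W1245: {{t1,t5},{t1,t4,t5}} {{t5,t6},{t4,t5,t6}}
  W1345: {{t3,t5},{t2,t3,t5}} {{t4,t5},{t5,t6},{t1,t4,t5},{t4,t5,t6}}
  W2345: {{t5,t6},{t4,t5,t6}} {{t1,t4,t5}}
  W12345: {{t5,t6},{t4,t5,t6}} {{t1,t4,t5}}
C dims 5,20,23,11; δ0: rk 4, SNF 1^4; δ1: rk 14, SNF 1^14; δ2: rk 9, SNF 1^9
Ȟ^0: (5−4)−0=1 ⇒ Z
Ȟ^1: (20−14)−4=2 ⇒ Z^2
Ȟ^2: (23−9)−14=0 ⇒ 0


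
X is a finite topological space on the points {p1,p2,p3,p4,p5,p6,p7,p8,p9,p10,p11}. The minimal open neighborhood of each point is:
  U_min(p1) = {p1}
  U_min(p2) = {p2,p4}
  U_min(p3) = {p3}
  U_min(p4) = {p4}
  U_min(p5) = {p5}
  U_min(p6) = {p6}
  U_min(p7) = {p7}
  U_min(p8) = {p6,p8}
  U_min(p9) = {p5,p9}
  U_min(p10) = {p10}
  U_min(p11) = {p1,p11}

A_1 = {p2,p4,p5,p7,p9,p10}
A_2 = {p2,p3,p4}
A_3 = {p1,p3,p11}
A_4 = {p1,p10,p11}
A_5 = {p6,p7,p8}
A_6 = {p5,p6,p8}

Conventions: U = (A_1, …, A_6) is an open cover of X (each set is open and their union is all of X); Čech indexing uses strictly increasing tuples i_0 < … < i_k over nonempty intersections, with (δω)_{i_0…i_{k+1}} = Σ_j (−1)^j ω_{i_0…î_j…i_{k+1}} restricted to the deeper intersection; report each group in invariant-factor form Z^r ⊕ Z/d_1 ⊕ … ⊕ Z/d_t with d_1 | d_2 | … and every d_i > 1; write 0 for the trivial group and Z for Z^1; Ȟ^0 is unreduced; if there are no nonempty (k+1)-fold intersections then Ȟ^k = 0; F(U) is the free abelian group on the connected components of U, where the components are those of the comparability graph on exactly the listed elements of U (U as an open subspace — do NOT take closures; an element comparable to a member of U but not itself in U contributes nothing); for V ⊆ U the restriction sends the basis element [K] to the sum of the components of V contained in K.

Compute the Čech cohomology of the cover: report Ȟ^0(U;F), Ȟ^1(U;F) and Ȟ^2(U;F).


nonempty overlaps:
  A12={p2,p4} A14={p10} A15={p7} A16={p5} A23={p3} A34={p1,p11} A56={p6,p8}
components per intersection:
  A1: {p2,p4} {p5,p9} {p7} {p10}
  A2: {p2,p4} {p3}
  A3: {p1,p11} {p3}
  A4: {p1,p11} {p10}
  A5: {p6,p8} {p7}
  A6: {p5} {p6,p8}
  A12: {p2,p4}
  A14: {p10}
  A15: {p7}
  A16: {p5}
  A23: {p3}
  A34: {p1,p11}
  A56: {p6,p8}
C dims 14,7; δ0: rk 7, SNF 1^7
degree 0: 14−7−0 = 7 → Ȟ^0 ≅ Z^7
degree 1: 7−0−7 = 0 → Ȟ^1 ≅ 0
degree 2: 0−0−0 = 0 → Ȟ^2 ≅ 0

Ȟ^0(U;F) ≅ Z^7, Ȟ^1(U;F) ≅ 0, Ȟ^2(U;F) ≅ 0


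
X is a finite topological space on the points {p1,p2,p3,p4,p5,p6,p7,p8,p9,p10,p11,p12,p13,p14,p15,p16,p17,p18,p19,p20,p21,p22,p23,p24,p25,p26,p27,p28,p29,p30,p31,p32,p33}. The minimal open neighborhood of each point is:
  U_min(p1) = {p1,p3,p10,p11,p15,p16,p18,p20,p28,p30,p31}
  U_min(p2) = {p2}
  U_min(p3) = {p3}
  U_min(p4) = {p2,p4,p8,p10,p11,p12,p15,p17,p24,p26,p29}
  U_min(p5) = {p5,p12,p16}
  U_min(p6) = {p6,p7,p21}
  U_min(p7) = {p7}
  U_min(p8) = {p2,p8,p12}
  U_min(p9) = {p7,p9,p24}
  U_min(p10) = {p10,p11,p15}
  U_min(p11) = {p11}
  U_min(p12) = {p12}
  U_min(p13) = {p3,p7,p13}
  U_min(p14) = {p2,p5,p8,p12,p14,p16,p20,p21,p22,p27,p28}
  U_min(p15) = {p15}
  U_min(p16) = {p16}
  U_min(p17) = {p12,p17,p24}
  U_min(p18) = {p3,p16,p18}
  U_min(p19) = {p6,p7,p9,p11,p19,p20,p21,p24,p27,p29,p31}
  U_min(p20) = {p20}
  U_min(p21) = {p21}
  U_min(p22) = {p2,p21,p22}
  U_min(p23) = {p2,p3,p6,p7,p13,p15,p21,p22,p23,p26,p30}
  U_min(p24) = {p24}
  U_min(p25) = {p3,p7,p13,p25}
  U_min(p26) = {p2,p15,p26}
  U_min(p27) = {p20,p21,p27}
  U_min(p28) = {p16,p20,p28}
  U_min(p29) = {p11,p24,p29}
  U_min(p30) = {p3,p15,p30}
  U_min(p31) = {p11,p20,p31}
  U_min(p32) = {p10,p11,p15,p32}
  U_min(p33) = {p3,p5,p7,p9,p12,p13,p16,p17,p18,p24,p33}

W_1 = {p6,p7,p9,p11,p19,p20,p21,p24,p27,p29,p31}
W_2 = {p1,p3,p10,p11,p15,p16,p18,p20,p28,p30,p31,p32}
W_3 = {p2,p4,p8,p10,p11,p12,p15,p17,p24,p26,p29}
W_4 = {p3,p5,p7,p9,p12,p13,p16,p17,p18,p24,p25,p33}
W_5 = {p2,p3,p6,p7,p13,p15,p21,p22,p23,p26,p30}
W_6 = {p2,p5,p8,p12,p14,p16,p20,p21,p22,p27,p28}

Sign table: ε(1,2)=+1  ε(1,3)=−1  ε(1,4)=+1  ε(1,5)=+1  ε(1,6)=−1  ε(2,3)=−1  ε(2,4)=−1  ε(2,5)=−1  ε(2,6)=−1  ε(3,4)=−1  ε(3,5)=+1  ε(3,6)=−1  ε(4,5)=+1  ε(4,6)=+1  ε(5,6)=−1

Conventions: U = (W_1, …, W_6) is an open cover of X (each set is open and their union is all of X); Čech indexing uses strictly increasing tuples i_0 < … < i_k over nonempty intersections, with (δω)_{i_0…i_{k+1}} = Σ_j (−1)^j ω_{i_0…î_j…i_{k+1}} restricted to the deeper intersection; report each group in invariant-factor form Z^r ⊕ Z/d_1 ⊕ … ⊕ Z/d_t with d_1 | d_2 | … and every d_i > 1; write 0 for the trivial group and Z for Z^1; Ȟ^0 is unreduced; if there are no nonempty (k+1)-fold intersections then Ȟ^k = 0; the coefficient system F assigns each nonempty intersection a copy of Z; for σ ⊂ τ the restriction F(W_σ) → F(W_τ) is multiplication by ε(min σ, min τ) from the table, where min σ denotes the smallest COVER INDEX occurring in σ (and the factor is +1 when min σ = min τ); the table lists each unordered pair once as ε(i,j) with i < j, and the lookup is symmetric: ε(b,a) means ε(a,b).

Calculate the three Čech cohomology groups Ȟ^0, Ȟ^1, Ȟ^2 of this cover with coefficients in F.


Ȟ^0 ≅ 0; Ȟ^1 ≅ Z/2; Ȟ^2 ≅ Z

nonempty overlaps:
  W12={p11,p20,p31} W13={p11,p24,p29} W14={p7,p9,p24} W15={p6,p7,p21} W16={p20,p21,p27} W23={p10,p11,p15} W24={p3,p16,p18} W25={p3,p15,p30} W26={p16,p20,p28} W34={p12,p17,p24} W35={p2,p15,p26} W36={p2,p8,p12} W45={p3,p7,p13} W46={p5,p12,p16} W56={p2,p21,p22}
  W123={p11} W126={p20} W134={p24} W145={p7} W156={p21} W235={p15} W245={p3} W246={p16} W346={p12} W356={p2}
C dims 6,15,10; δ0: rk 6, SNF 1^5·2; δ1: rk 9, SNF 1^9
degree 0: 6−6−0 = 0 → Ȟ^0 ≅ 0
degree 1: 15−9−6 = 0 plus torsion [2] → Ȟ^1 ≅ Z/2
degree 2: 10−0−9 = 1 → Ȟ^2 ≅ Z


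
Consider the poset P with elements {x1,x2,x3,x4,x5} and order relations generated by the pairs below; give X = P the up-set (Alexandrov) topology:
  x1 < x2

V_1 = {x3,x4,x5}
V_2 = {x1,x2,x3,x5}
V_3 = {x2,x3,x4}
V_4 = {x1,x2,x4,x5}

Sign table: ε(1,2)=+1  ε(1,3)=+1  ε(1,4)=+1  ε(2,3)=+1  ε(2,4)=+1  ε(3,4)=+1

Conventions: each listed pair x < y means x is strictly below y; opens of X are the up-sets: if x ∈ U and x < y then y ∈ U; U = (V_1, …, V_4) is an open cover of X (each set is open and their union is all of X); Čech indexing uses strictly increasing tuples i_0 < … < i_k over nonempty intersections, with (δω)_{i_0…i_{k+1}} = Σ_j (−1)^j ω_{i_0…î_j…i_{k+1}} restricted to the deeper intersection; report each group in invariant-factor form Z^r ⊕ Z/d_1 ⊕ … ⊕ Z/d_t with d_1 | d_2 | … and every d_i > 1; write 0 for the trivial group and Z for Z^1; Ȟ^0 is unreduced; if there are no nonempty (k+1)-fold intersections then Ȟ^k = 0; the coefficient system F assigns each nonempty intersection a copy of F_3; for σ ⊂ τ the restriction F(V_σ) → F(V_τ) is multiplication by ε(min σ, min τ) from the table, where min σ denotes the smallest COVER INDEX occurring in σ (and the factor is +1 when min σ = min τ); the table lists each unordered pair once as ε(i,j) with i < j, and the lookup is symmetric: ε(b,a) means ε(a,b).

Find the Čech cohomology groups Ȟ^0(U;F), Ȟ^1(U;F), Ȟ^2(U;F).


Ȟ^0(U;F) ≅ Z/3; Ȟ^1(U;F) ≅ 0; Ȟ^2(U;F) ≅ Z/3

nerve simplices:
  V12={x3,x5} V13={x3,x4} V14={x4,x5} V23={x2,x3} V24={x1,x2,x5} V34={x2,x4}
  V123={x3} V124={x5} V134={x4} V234={x2}
C dims 4,6,4; δ0: rk_F3 3; δ1: rk_F3 3
degree 0: 4−3−0 = 1 → Ȟ^0 ≅ Z/3
degree 1: 6−3−3 = 0 → Ȟ^1 ≅ 0
degree 2: 4−0−3 = 1 → Ȟ^2 ≅ Z/3


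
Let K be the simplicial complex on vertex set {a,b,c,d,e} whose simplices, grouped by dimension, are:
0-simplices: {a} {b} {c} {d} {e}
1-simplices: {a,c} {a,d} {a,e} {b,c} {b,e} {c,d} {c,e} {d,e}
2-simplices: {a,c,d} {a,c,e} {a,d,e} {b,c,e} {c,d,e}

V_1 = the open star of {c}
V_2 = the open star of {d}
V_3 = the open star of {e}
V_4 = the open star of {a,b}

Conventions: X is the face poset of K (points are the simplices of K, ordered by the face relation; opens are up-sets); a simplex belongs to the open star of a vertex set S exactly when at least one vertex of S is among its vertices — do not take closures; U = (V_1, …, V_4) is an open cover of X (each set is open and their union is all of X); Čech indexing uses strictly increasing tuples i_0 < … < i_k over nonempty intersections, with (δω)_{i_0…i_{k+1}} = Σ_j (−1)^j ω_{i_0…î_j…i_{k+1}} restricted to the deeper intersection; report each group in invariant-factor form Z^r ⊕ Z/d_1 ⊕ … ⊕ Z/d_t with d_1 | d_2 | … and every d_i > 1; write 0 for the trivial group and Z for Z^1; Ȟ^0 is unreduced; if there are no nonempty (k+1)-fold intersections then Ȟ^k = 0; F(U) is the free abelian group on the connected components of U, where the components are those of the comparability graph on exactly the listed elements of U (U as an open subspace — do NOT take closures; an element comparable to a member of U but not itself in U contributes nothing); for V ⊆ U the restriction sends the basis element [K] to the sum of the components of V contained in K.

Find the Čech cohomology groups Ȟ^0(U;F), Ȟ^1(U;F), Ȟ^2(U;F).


Ȟ^0 ≅ Z,  Ȟ^1 ≅ 0,  Ȟ^2 ≅ Z

nerve of the cover:
  V1={{c},{a,c},{b,c},{c,d},{c,e},{a,c,d},{a,c,e},{b,c,e},{c,d,e}} V2={{d},{a,d},{c,d},{d,e},{a,c,d},{a,d,e},{c,d,e}} V3={{e},{a,e},{b,e},{c,e},{d,e},{a,c,e},{a,d,e},{b,c,e},{c,d,e}} V4={{a},{b},{a,c},{a,d},{a,e},{b,c},{b,e},{a,c,d},{a,c,e},{a,d,e},{b,c,e}}
  V12={{c,d},{a,c,d},{c,d,e}} V13={{c,e},{a,c,e},{b,c,e},{c,d,e}} V14={{a,c},{b,c},{a,c,d},{a,c,e},{b,c,e}} V23={{d,e},{a,d,e},{c,d,e}} V24={{a,d},{a,c,d},{a,d,e}} V34={{a,e},{b,e},{a,c,e},{a,d,e},{b,c,e}}
  V123={{c,d,e}} V124={{a,c,d}} V134={{a,c,e},{b,c,e}} V234={{a,d,e}}
components per intersection:
  V1: {{c},{a,c},{b,c},{c,d},{c,e},{a,c,d},{a,c,e},{b,c,e},{c,d,e}}
  V2: {{d},{a,d},{c,d},{d,e},{a,c,d},{a,d,e},{c,d,e}}
  V3: {{e},{a,e},{b,e},{c,e},{d,e},{a,c,e},{a,d,e},{b,c,e},{c,d,e}}
  V4: {{a},{a,c},{a,d},{a,e},{a,c,d},{a,c,e},{a,d,e}} {{b},{b,c},{b,e},{b,c,e}}
  V12: {{c,d},{a,c,d},{c,d,e}}
  V13: {{c,e},{a,c,e},{b,c,e},{c,d,e}}
  V14: {{a,c},{a,c,d},{a,c,e}} {{b,c},{b,c,e}}
  V23: {{d,e},{a,d,e},{c,d,e}}
  V24: {{a,d},{a,c,d},{a,d,e}}
  V34: {{a,e},{a,c,e},{a,d,e}} {{b,e},{b,c,e}}
  V123: {{c,d,e}}
  V124: {{a,c,d}}
  V134: {{a,c,e}} {{b,c,e}}
  V234: {{a,d,e}}
C dims 5,8,5; δ0: rk 4, SNF 1^4; δ1: rk 4, SNF 1^4
Ȟ^0 = (5 − 4) − 0 = 1, so Ȟ^0 ≅ Z
Ȟ^1 = (8 − 4) − 4 = 0, so Ȟ^1 ≅ 0
Ȟ^2 = (5 − 0) − 4 = 1, so Ȟ^2 ≅ Z
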